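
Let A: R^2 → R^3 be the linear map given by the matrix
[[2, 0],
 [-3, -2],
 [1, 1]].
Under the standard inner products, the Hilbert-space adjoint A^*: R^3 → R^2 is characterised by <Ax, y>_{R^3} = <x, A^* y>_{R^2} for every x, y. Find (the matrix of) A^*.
A^* = A^T =
[[2, -3, 1],
 [0, -2, 1]]

For real matrices with standard dot products, the defining identity <Ax, y> = <x, A^* y> gives (Ax)^T y = x^T (A^*) y, i.e. x^T A^T y = x^T (A^*) y. Since this holds for all x, y, we must have A^* = A^T. Therefore
A^* =
[[2, -3, 1],
 [0, -2, 1]].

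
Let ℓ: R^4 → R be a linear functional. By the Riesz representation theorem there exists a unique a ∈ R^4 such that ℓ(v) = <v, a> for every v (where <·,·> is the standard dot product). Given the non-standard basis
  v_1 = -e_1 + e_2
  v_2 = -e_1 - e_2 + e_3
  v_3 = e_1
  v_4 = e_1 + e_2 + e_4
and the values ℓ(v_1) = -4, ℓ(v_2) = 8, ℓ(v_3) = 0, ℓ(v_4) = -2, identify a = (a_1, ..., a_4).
a = (0, -4, 4, 2)

Write a = (a_1, ..., a_4) in the standard basis. For each basis vector v_i, ℓ(v_i) = <v_i, a> is a linear equation in the a_j's. Collect the n equations into a matrix system V a = ℓ, where row i of V is v_i (expressed in the standard basis). Since V is invertible (lower-triangular with 1s on the diagonal, up to permutation), solve by back-substitution:
  V =
[[-1, 1, 0, 0],
 [-1, -1, 1, 0],
 [1, 0, 0, 0],
 [1, 1, 0, 1]]
  V a = (-4, 8, 0, -2)
Solving gives a = (0, -4, 4, 2).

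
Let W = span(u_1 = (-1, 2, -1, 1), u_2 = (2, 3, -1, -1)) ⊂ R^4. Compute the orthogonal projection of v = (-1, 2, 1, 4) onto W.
proj_W(v) = (-202/89, 131/89, -85/89, 163/89)

Set up U = [u_1 | ... | u_2] ∈ R^(4×2). The projector onto W = col(U) is P = U (U^T U)^(-1) U^T.
Compute U^T U =
  [7, 4]
  [4, 15],
and U^T v = (8, -1).
Solve U^T U · c = U^T v for the coefficients: c = (124/89, -39/89). The projection is proj_W(v) = U c.
Check: (v - proj_W(v)) · u_1 = 0  (should be 0).
Check: (v - proj_W(v)) · u_2 = 0  (should be 0).
Result: proj_W(v) = (-202/89, 131/89, -85/89, 163/89).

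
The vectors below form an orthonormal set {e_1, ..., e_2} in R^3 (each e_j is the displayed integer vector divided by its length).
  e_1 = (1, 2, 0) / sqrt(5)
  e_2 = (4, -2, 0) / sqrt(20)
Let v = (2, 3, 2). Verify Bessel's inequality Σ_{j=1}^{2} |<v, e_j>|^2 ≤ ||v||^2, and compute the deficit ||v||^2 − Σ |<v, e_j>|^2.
Σ |<v, e_j>|^2 = 13; ||v||^2 = 17; deficit = 4

Write each e_j = u_j / sqrt(<u_j, u_j>) where u_j is the displayed integer vector. Then <v, e_j> = <v, u_j> / sqrt(<u_j, u_j>), so |<v, e_j>|^2 = <v, u_j>^2 / <u_j, u_j>.
Coefficients: <v, e_1> = 8/sqrt(5), <v, e_2> = 2/sqrt(20).
Square and sum: Σ |<v, e_j>|^2 = 13.
Compute ||v||^2 = v·v = 17.
Deficit = 17 − 13 = 4 ≥ 0, confirming Bessel's inequality. (The deficit equals ||v − Σ <v,e_j> e_j||^2, the squared distance from v to span{e_j}.)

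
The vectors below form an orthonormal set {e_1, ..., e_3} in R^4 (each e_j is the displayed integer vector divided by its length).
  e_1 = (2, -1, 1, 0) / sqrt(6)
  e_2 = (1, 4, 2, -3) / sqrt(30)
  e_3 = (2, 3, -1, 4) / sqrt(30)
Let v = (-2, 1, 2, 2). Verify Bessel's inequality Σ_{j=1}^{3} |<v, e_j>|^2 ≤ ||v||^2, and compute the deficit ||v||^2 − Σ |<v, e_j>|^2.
Σ |<v, e_j>|^2 = 7/3; ||v||^2 = 13; deficit = 32/3

Write each e_j = u_j / sqrt(<u_j, u_j>) where u_j is the displayed integer vector. Then <v, e_j> = <v, u_j> / sqrt(<u_j, u_j>), so |<v, e_j>|^2 = <v, u_j>^2 / <u_j, u_j>.
Coefficients: <v, e_1> = -3/sqrt(6), <v, e_2> = 0/sqrt(30), <v, e_3> = 5/sqrt(30).
Square and sum: Σ |<v, e_j>|^2 = 7/3.
Compute ||v||^2 = v·v = 13.
Deficit = 13 − 7/3 = 32/3 ≥ 0, confirming Bessel's inequality. (The deficit equals ||v − Σ <v,e_j> e_j||^2, the squared distance from v to span{e_j}.)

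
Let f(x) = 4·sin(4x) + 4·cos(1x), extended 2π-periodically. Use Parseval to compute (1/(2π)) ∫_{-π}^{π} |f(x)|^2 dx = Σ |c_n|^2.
Σ |c_n|^2 = 16

Expand |f|^2 and use orthogonality of {sin(nx), cos(mx)} on [-π, π]:
  ∫_{-π}^{π} sin(nx)^2 dx = π, ∫ cos(mx)^2 dx = π, and cross terms integrate to 0.
So ∫_{-π}^{π} f(x)^2 dx = 4^2 · π + 4^2 · π = (16 + 16)π.
Divide by 2π: (16 + 16)/2 = 16.
By Parseval, this equals Σ |c_n|^2.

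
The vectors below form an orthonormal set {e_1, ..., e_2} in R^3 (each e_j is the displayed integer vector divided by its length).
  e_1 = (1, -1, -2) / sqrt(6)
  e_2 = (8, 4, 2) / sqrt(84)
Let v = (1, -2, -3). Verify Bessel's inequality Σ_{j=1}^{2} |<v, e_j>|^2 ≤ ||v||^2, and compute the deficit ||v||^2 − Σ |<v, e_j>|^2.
Σ |<v, e_j>|^2 = 195/14; ||v||^2 = 14; deficit = 1/14

Write each e_j = u_j / sqrt(<u_j, u_j>) where u_j is the displayed integer vector. Then <v, e_j> = <v, u_j> / sqrt(<u_j, u_j>), so |<v, e_j>|^2 = <v, u_j>^2 / <u_j, u_j>.
Coefficients: <v, e_1> = 9/sqrt(6), <v, e_2> = -6/sqrt(84).
Square and sum: Σ |<v, e_j>|^2 = 195/14.
Compute ||v||^2 = v·v = 14.
Deficit = 14 − 195/14 = 1/14 ≥ 0, confirming Bessel's inequality. (The deficit equals ||v − Σ <v,e_j> e_j||^2, the squared distance from v to span{e_j}.)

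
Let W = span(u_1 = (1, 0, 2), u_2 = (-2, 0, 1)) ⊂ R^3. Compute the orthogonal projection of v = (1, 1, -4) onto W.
proj_W(v) = (1, 0, -4)

Set up U = [u_1 | ... | u_2] ∈ R^(3×2). The projector onto W = col(U) is P = U (U^T U)^(-1) U^T.
Compute U^T U =
  [5, 0]
  [0, 5],
and U^T v = (-7, -6).
Solve U^T U · c = U^T v for the coefficients: c = (-7/5, -6/5). The projection is proj_W(v) = U c.
Check: (v - proj_W(v)) · u_1 = 0  (should be 0).
Check: (v - proj_W(v)) · u_2 = 0  (should be 0).
Result: proj_W(v) = (1, 0, -4).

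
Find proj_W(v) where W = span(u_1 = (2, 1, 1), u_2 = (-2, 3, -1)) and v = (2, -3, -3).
proj_W(v) = (2/5, -3, 1/5)

Set up U = [u_1 | ... | u_2] ∈ R^(3×2). The projector onto W = col(U) is P = U (U^T U)^(-1) U^T.
Compute U^T U =
  [6, -2]
  [-2, 14],
and U^T v = (-2, -10).
Solve U^T U · c = U^T v for the coefficients: c = (-3/5, -4/5). The projection is proj_W(v) = U c.
Check: (v - proj_W(v)) · u_1 = 0  (should be 0).
Check: (v - proj_W(v)) · u_2 = 0  (should be 0).
Result: proj_W(v) = (2/5, -3, 1/5).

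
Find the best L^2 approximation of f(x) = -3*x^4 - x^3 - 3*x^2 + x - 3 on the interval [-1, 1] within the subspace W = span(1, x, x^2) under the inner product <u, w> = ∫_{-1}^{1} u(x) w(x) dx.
g(x) = -39*x^2/7 + 2*x/5 - 96/35

The best approximation g ∈ W is the orthogonal projection of f onto W. Writing g = a_0 + a_1 x + a_2 x^2, the coefficients solve the normal equations G · a = b where
  G_{ij} = <φ_i, φ_j> and b_i = <f, φ_i>, with φ_0 = 1, φ_1 = x, φ_2 = x^2.
G =
  [2, 0, 2/3]
  [0, 2/3, 0]
  [2/3, 0, 2/5],
b = (-46/5, 4/15, -142/35).
Solving gives a_0 = -96/35, a_1 = 2/5, a_2 = -39/7, so
  g(x) = -39*x^2/7 + 2*x/5 - 96/35.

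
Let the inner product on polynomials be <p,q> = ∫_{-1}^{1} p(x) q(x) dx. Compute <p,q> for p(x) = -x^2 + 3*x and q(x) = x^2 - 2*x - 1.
<p,q> = -56/15

Expand the product: p(x)·q(x) = -x^4 + 5*x^3 - 5*x^2 - 3*x.
∫_{-1}^{1} of each monomial x^k gives [2/(k+1) if k even, 0 if k odd]. Integrating term-by-term (or equivalently evaluating the antiderivative F(x) = -x^5/5 + 5*x^4/4 - 5*x^3/3 - 3*x^2/2 at the endpoints):
  F(1) − F(−1) = -127/60 − (97/60) = -56/15.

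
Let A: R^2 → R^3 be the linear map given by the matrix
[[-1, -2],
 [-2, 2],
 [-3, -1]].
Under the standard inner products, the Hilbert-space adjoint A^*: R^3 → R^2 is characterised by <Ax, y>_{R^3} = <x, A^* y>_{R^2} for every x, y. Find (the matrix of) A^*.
A^* = A^T =
[[-1, -2, -3],
 [-2, 2, -1]]

For real matrices with standard dot products, the defining identity <Ax, y> = <x, A^* y> gives (Ax)^T y = x^T (A^*) y, i.e. x^T A^T y = x^T (A^*) y. Since this holds for all x, y, we must have A^* = A^T. Therefore
A^* =
[[-1, -2, -3],
 [-2, 2, -1]].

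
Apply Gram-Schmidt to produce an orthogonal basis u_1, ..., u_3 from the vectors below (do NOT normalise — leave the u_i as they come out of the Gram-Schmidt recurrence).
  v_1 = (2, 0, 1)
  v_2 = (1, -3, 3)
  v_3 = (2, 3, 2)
Orthogonal basis:
  u_1 = (2, 0, 1)
  u_2 = (-1, -3, 2)
  u_3 = (-9/10, 3/2, 9/5)

Apply the Gram-Schmidt recurrence
  u_1 = v_1
  u_i = v_i − Σ_{j<i} ((v_i · u_j) / (u_j · u_j)) · u_j.

Step by step this gives:
  u_1 = (2, 0, 1)
  u_2 = (-1, -3, 2)
  u_3 = (-9/10, 3/2, 9/5)

Orthogonality check:
  u_2 · u_1 = 0 (should be 0)
  u_3 · u_1 = 0 (should be 0)
  u_3 · u_2 = 0 (should be 0)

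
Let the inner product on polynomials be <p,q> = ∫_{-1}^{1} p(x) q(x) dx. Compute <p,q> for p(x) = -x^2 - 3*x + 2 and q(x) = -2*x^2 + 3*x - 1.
<p,q> = -56/5

Expand the product: p(x)·q(x) = 2*x^4 + 3*x^3 - 12*x^2 + 9*x - 2.
∫_{-1}^{1} of each monomial x^k gives [2/(k+1) if k even, 0 if k odd]. Integrating term-by-term (or equivalently evaluating the antiderivative F(x) = 2*x^5/5 + 3*x^4/4 - 4*x^3 + 9*x^2/2 - 2*x at the endpoints):
  F(1) − F(−1) = -7/20 − (217/20) = -56/5.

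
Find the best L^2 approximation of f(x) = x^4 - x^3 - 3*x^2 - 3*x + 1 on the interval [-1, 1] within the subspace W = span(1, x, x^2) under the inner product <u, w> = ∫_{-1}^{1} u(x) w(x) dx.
g(x) = -15*x^2/7 - 18*x/5 + 32/35

The best approximation g ∈ W is the orthogonal projection of f onto W. Writing g = a_0 + a_1 x + a_2 x^2, the coefficients solve the normal equations G · a = b where
  G_{ij} = <φ_i, φ_j> and b_i = <f, φ_i>, with φ_0 = 1, φ_1 = x, φ_2 = x^2.
G =
  [2, 0, 2/3]
  [0, 2/3, 0]
  [2/3, 0, 2/5],
b = (2/5, -12/5, -26/105).
Solving gives a_0 = 32/35, a_1 = -18/5, a_2 = -15/7, so
  g(x) = -15*x^2/7 - 18*x/5 + 32/35.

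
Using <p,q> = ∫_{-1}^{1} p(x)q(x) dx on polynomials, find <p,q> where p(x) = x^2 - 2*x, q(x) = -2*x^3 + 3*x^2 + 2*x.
<p,q> = 2/15

Expand the product: p(x)·q(x) = -2*x^5 + 7*x^4 - 4*x^3 - 4*x^2.
∫_{-1}^{1} of each monomial x^k gives [2/(k+1) if k even, 0 if k odd]. Integrating term-by-term (or equivalently evaluating the antiderivative F(x) = -x^6/3 + 7*x^5/5 - x^4 - 4*x^3/3 at the endpoints):
  F(1) − F(−1) = -19/15 − (-7/5) = 2/15.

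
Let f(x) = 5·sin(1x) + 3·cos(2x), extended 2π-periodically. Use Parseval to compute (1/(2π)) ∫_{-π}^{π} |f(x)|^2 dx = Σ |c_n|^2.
Σ |c_n|^2 = 17

Expand |f|^2 and use orthogonality of {sin(nx), cos(mx)} on [-π, π]:
  ∫_{-π}^{π} sin(nx)^2 dx = π, ∫ cos(mx)^2 dx = π, and cross terms integrate to 0.
So ∫_{-π}^{π} f(x)^2 dx = 5^2 · π + 3^2 · π = (25 + 9)π.
Divide by 2π: (25 + 9)/2 = 17.
By Parseval, this equals Σ |c_n|^2.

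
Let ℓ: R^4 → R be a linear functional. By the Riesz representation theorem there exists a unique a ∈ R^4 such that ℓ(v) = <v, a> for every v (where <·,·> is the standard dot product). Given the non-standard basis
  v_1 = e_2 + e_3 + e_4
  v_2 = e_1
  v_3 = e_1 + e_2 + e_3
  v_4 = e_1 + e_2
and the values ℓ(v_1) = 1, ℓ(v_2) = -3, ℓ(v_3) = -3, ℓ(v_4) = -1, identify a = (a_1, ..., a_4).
a = (-3, 2, -2, 1)

Write a = (a_1, ..., a_4) in the standard basis. For each basis vector v_i, ℓ(v_i) = <v_i, a> is a linear equation in the a_j's. Collect the n equations into a matrix system V a = ℓ, where row i of V is v_i (expressed in the standard basis). Since V is invertible (lower-triangular with 1s on the diagonal, up to permutation), solve by back-substitution:
  V =
[[0, 1, 1, 1],
 [1, 0, 0, 0],
 [1, 1, 1, 0],
 [1, 1, 0, 0]]
  V a = (1, -3, -3, -1)
Solving gives a = (-3, 2, -2, 1).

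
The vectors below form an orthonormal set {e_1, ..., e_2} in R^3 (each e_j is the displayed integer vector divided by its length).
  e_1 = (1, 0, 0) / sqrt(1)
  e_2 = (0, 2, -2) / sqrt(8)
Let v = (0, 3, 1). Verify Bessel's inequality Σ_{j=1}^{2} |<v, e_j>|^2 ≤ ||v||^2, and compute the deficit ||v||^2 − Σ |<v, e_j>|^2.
Σ |<v, e_j>|^2 = 2; ||v||^2 = 10; deficit = 8

Write each e_j = u_j / sqrt(<u_j, u_j>) where u_j is the displayed integer vector. Then <v, e_j> = <v, u_j> / sqrt(<u_j, u_j>), so |<v, e_j>|^2 = <v, u_j>^2 / <u_j, u_j>.
Coefficients: <v, e_1> = 0/sqrt(1), <v, e_2> = 4/sqrt(8).
Square and sum: Σ |<v, e_j>|^2 = 2.
Compute ||v||^2 = v·v = 10.
Deficit = 10 − 2 = 8 ≥ 0, confirming Bessel's inequality. (The deficit equals ||v − Σ <v,e_j> e_j||^2, the squared distance from v to span{e_j}.)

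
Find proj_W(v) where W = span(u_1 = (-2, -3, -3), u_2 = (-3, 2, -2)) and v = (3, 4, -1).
proj_W(v) = (93/169, 1007/338, 43/26)

Set up U = [u_1 | ... | u_2] ∈ R^(3×2). The projector onto W = col(U) is P = U (U^T U)^(-1) U^T.
Compute U^T U =
  [22, 6]
  [6, 17],
and U^T v = (-15, 1).
Solve U^T U · c = U^T v for the coefficients: c = (-261/338, 56/169). The projection is proj_W(v) = U c.
Check: (v - proj_W(v)) · u_1 = 0  (should be 0).
Check: (v - proj_W(v)) · u_2 = 0  (should be 0).
Result: proj_W(v) = (93/169, 1007/338, 43/26).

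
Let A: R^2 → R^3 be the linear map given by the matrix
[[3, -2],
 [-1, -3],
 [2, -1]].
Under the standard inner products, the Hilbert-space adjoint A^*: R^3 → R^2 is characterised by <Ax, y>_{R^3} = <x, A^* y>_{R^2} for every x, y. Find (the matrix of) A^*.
A^* = A^T =
[[3, -1, 2],
 [-2, -3, -1]]

For real matrices with standard dot products, the defining identity <Ax, y> = <x, A^* y> gives (Ax)^T y = x^T (A^*) y, i.e. x^T A^T y = x^T (A^*) y. Since this holds for all x, y, we must have A^* = A^T. Therefore
A^* =
[[3, -1, 2],
 [-2, -3, -1]].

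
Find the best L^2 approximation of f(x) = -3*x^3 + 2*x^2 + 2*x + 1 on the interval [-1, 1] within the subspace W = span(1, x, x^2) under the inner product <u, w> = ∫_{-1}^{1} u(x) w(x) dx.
g(x) = 2*x^2 + x/5 + 1

The best approximation g ∈ W is the orthogonal projection of f onto W. Writing g = a_0 + a_1 x + a_2 x^2, the coefficients solve the normal equations G · a = b where
  G_{ij} = <φ_i, φ_j> and b_i = <f, φ_i>, with φ_0 = 1, φ_1 = x, φ_2 = x^2.
G =
  [2, 0, 2/3]
  [0, 2/3, 0]
  [2/3, 0, 2/5],
b = (10/3, 2/15, 22/15).
Solving gives a_0 = 1, a_1 = 1/5, a_2 = 2, so
  g(x) = 2*x^2 + x/5 + 1.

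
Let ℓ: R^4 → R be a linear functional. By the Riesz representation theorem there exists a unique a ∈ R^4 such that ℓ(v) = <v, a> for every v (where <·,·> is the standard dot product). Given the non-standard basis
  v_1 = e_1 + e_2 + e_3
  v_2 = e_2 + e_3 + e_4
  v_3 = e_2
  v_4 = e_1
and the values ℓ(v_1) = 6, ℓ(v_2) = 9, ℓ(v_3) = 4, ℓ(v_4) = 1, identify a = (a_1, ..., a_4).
a = (1, 4, 1, 4)

Write a = (a_1, ..., a_4) in the standard basis. For each basis vector v_i, ℓ(v_i) = <v_i, a> is a linear equation in the a_j's. Collect the n equations into a matrix system V a = ℓ, where row i of V is v_i (expressed in the standard basis). Since V is invertible (lower-triangular with 1s on the diagonal, up to permutation), solve by back-substitution:
  V =
[[1, 1, 1, 0],
 [0, 1, 1, 1],
 [0, 1, 0, 0],
 [1, 0, 0, 0]]
  V a = (6, 9, 4, 1)
Solving gives a = (1, 4, 1, 4).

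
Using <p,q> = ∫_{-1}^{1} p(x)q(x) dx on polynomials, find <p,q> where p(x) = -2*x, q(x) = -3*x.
<p,q> = 4

Expand the product: p(x)·q(x) = 6*x^2.
∫_{-1}^{1} of each monomial x^k gives [2/(k+1) if k even, 0 if k odd]. Integrating term-by-term (or equivalently evaluating the antiderivative F(x) = 2*x^3 at the endpoints):
  F(1) − F(−1) = 2 − (-2) = 4.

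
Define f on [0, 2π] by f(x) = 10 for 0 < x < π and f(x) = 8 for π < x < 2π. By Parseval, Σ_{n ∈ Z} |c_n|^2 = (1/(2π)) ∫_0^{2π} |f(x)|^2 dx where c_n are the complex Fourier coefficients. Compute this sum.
Σ |c_n|^2 = 82

Parseval equates the L^2 energy of f (normalised by 1/(2π)) with the ℓ^2 sum of its Fourier coefficients: (1/(2π)) ∫_0^{2π} |f|^2 = Σ |c_n|^2.
Compute the left side: (1/(2π)) [∫_0^π 10^2 dx + ∫_π^{2π} 8^2 dx] = (1/(2π)) · (100π + 64π) = (100 + 64)/2 = 82.
So Σ_{n ∈ Z} |c_n|^2 = 82.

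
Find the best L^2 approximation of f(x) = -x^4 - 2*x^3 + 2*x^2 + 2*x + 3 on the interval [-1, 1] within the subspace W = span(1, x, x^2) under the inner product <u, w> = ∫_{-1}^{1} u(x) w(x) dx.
g(x) = 8*x^2/7 + 4*x/5 + 108/35

The best approximation g ∈ W is the orthogonal projection of f onto W. Writing g = a_0 + a_1 x + a_2 x^2, the coefficients solve the normal equations G · a = b where
  G_{ij} = <φ_i, φ_j> and b_i = <f, φ_i>, with φ_0 = 1, φ_1 = x, φ_2 = x^2.
G =
  [2, 0, 2/3]
  [0, 2/3, 0]
  [2/3, 0, 2/5],
b = (104/15, 8/15, 88/35).
Solving gives a_0 = 108/35, a_1 = 4/5, a_2 = 8/7, so
  g(x) = 8*x^2/7 + 4*x/5 + 108/35.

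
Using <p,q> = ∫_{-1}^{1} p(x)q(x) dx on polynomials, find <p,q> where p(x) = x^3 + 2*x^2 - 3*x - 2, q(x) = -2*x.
<p,q> = 16/5

Expand the product: p(x)·q(x) = -2*x^4 - 4*x^3 + 6*x^2 + 4*x.
∫_{-1}^{1} of each monomial x^k gives [2/(k+1) if k even, 0 if k odd]. Integrating term-by-term (or equivalently evaluating the antiderivative F(x) = -2*x^5/5 - x^4 + 2*x^3 + 2*x^2 at the endpoints):
  F(1) − F(−1) = 13/5 − (-3/5) = 16/5.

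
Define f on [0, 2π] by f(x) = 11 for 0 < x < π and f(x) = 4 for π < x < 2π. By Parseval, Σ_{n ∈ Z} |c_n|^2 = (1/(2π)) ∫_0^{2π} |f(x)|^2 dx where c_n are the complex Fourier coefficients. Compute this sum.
Σ |c_n|^2 = 137/2

Parseval equates the L^2 energy of f (normalised by 1/(2π)) with the ℓ^2 sum of its Fourier coefficients: (1/(2π)) ∫_0^{2π} |f|^2 = Σ |c_n|^2.
Compute the left side: (1/(2π)) [∫_0^π 11^2 dx + ∫_π^{2π} 4^2 dx] = (1/(2π)) · (121π + 16π) = (121 + 16)/2 = 137/2.
So Σ_{n ∈ Z} |c_n|^2 = 137/2.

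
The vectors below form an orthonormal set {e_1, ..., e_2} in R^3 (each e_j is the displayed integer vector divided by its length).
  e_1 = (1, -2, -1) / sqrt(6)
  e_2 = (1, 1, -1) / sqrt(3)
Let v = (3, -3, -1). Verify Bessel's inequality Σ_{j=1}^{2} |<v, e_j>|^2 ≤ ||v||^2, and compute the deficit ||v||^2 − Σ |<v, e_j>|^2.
Σ |<v, e_j>|^2 = 17; ||v||^2 = 19; deficit = 2

Write each e_j = u_j / sqrt(<u_j, u_j>) where u_j is the displayed integer vector. Then <v, e_j> = <v, u_j> / sqrt(<u_j, u_j>), so |<v, e_j>|^2 = <v, u_j>^2 / <u_j, u_j>.
Coefficients: <v, e_1> = 10/sqrt(6), <v, e_2> = 1/sqrt(3).
Square and sum: Σ |<v, e_j>|^2 = 17.
Compute ||v||^2 = v·v = 19.
Deficit = 19 − 17 = 2 ≥ 0, confirming Bessel's inequality. (The deficit equals ||v − Σ <v,e_j> e_j||^2, the squared distance from v to span{e_j}.)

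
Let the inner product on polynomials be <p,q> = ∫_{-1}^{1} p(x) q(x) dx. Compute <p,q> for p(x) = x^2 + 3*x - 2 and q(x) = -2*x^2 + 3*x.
<p,q> = 118/15

Expand the product: p(x)·q(x) = -2*x^4 - 3*x^3 + 13*x^2 - 6*x.
∫_{-1}^{1} of each monomial x^k gives [2/(k+1) if k even, 0 if k odd]. Integrating term-by-term (or equivalently evaluating the antiderivative F(x) = -2*x^5/5 - 3*x^4/4 + 13*x^3/3 - 3*x^2 at the endpoints):
  F(1) − F(−1) = 11/60 − (-461/60) = 118/15.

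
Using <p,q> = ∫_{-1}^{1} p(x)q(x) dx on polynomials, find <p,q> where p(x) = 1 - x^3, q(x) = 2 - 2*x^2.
<p,q> = 8/3

Expand the product: p(x)·q(x) = 2*x^5 - 2*x^3 - 2*x^2 + 2.
∫_{-1}^{1} of each monomial x^k gives [2/(k+1) if k even, 0 if k odd]. Integrating term-by-term (or equivalently evaluating the antiderivative F(x) = x^6/3 - x^4/2 - 2*x^3/3 + 2*x at the endpoints):
  F(1) − F(−1) = 7/6 − (-3/2) = 8/3.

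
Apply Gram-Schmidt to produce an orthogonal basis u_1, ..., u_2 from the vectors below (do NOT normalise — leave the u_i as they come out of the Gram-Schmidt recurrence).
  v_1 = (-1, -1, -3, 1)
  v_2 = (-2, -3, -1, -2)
Orthogonal basis:
  u_1 = (-1, -1, -3, 1)
  u_2 = (-3/2, -5/2, 1/2, -5/2)

Apply the Gram-Schmidt recurrence
  u_1 = v_1
  u_i = v_i − Σ_{j<i} ((v_i · u_j) / (u_j · u_j)) · u_j.

Step by step this gives:
  u_1 = (-1, -1, -3, 1)
  u_2 = (-3/2, -5/2, 1/2, -5/2)

Orthogonality check:
  u_2 · u_1 = 0 (should be 0)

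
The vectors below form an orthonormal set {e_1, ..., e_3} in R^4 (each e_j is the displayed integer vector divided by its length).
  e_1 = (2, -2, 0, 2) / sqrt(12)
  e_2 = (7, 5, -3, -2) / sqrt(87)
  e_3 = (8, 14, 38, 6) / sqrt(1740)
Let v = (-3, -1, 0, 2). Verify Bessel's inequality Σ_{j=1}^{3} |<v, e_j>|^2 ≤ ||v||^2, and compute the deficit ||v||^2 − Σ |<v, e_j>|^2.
Σ |<v, e_j>|^2 = 161/15; ||v||^2 = 14; deficit = 49/15

Write each e_j = u_j / sqrt(<u_j, u_j>) where u_j is the displayed integer vector. Then <v, e_j> = <v, u_j> / sqrt(<u_j, u_j>), so |<v, e_j>|^2 = <v, u_j>^2 / <u_j, u_j>.
Coefficients: <v, e_1> = 0/sqrt(12), <v, e_2> = -30/sqrt(87), <v, e_3> = -26/sqrt(1740).
Square and sum: Σ |<v, e_j>|^2 = 161/15.
Compute ||v||^2 = v·v = 14.
Deficit = 14 − 161/15 = 49/15 ≥ 0, confirming Bessel's inequality. (The deficit equals ||v − Σ <v,e_j> e_j||^2, the squared distance from v to span{e_j}.)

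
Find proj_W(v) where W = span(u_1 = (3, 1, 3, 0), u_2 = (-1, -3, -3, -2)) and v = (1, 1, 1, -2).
proj_W(v) = (75/53, -7/53, 51/53, -24/53)

Set up U = [u_1 | ... | u_2] ∈ R^(4×2). The projector onto W = col(U) is P = U (U^T U)^(-1) U^T.
Compute U^T U =
  [19, -15]
  [-15, 23],
and U^T v = (7, -3).
Solve U^T U · c = U^T v for the coefficients: c = (29/53, 12/53). The projection is proj_W(v) = U c.
Check: (v - proj_W(v)) · u_1 = 0  (should be 0).
Check: (v - proj_W(v)) · u_2 = 0  (should be 0).
Result: proj_W(v) = (75/53, -7/53, 51/53, -24/53).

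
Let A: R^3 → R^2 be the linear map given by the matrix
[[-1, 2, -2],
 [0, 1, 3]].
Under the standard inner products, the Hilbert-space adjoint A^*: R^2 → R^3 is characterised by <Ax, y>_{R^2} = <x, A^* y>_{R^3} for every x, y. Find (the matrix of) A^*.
A^* = A^T =
[[-1, 0],
 [2, 1],
 [-2, 3]]

For real matrices with standard dot products, the defining identity <Ax, y> = <x, A^* y> gives (Ax)^T y = x^T (A^*) y, i.e. x^T A^T y = x^T (A^*) y. Since this holds for all x, y, we must have A^* = A^T. Therefore
A^* =
[[-1, 0],
 [2, 1],
 [-2, 3]].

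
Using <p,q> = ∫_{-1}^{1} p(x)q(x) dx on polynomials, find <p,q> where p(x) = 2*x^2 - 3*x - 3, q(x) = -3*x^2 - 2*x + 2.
<p,q> = -26/15

Expand the product: p(x)·q(x) = -6*x^4 + 5*x^3 + 19*x^2 - 6.
∫_{-1}^{1} of each monomial x^k gives [2/(k+1) if k even, 0 if k odd]. Integrating term-by-term (or equivalently evaluating the antiderivative F(x) = -6*x^5/5 + 5*x^4/4 + 19*x^3/3 - 6*x at the endpoints):
  F(1) − F(−1) = 23/60 − (127/60) = -26/15.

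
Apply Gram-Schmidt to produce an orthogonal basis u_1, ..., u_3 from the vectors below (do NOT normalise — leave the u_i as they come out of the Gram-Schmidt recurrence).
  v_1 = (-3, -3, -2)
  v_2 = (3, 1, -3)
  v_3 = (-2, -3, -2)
Orthogonal basis:
  u_1 = (-3, -3, -2)
  u_2 = (24/11, 2/11, -39/11)
  u_3 = (121/382, -165/382, 33/191)

Apply the Gram-Schmidt recurrence
  u_1 = v_1
  u_i = v_i − Σ_{j<i} ((v_i · u_j) / (u_j · u_j)) · u_j.

Step by step this gives:
  u_1 = (-3, -3, -2)
  u_2 = (24/11, 2/11, -39/11)
  u_3 = (121/382, -165/382, 33/191)

Orthogonality check:
  u_2 · u_1 = 0 (should be 0)
  u_3 · u_1 = 0 (should be 0)
  u_3 · u_2 = 0 (should be 0)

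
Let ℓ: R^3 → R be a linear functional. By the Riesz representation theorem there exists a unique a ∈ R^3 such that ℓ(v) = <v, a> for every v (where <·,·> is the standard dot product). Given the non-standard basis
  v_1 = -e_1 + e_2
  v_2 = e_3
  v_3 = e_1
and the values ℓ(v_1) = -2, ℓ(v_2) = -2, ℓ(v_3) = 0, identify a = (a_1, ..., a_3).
a = (0, -2, -2)

Write a = (a_1, ..., a_3) in the standard basis. For each basis vector v_i, ℓ(v_i) = <v_i, a> is a linear equation in the a_j's. Collect the n equations into a matrix system V a = ℓ, where row i of V is v_i (expressed in the standard basis). Since V is invertible (lower-triangular with 1s on the diagonal, up to permutation), solve by back-substitution:
  V =
[[-1, 1, 0],
 [0, 0, 1],
 [1, 0, 0]]
  V a = (-2, -2, 0)
Solving gives a = (0, -2, -2).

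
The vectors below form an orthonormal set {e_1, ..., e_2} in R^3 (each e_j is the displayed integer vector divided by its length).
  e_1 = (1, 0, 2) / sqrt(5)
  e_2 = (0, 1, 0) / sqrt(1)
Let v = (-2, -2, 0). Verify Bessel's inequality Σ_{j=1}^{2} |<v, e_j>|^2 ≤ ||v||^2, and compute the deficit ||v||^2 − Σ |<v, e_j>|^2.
Σ |<v, e_j>|^2 = 24/5; ||v||^2 = 8; deficit = 16/5

Write each e_j = u_j / sqrt(<u_j, u_j>) where u_j is the displayed integer vector. Then <v, e_j> = <v, u_j> / sqrt(<u_j, u_j>), so |<v, e_j>|^2 = <v, u_j>^2 / <u_j, u_j>.
Coefficients: <v, e_1> = -2/sqrt(5), <v, e_2> = -2/sqrt(1).
Square and sum: Σ |<v, e_j>|^2 = 24/5.
Compute ||v||^2 = v·v = 8.
Deficit = 8 − 24/5 = 16/5 ≥ 0, confirming Bessel's inequality. (The deficit equals ||v − Σ <v,e_j> e_j||^2, the squared distance from v to span{e_j}.)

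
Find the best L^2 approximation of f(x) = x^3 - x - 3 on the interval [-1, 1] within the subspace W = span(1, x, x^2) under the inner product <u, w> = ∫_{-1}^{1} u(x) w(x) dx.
g(x) = -2*x/5 - 3

The best approximation g ∈ W is the orthogonal projection of f onto W. Writing g = a_0 + a_1 x + a_2 x^2, the coefficients solve the normal equations G · a = b where
  G_{ij} = <φ_i, φ_j> and b_i = <f, φ_i>, with φ_0 = 1, φ_1 = x, φ_2 = x^2.
G =
  [2, 0, 2/3]
  [0, 2/3, 0]
  [2/3, 0, 2/5],
b = (-6, -4/15, -2).
Solving gives a_0 = -3, a_1 = -2/5, a_2 = 0, so
  g(x) = -2*x/5 - 3.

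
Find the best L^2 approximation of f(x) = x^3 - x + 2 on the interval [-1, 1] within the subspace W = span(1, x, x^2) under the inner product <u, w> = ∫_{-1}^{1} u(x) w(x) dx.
g(x) = 2 - 2*x/5

The best approximation g ∈ W is the orthogonal projection of f onto W. Writing g = a_0 + a_1 x + a_2 x^2, the coefficients solve the normal equations G · a = b where
  G_{ij} = <φ_i, φ_j> and b_i = <f, φ_i>, with φ_0 = 1, φ_1 = x, φ_2 = x^2.
G =
  [2, 0, 2/3]
  [0, 2/3, 0]
  [2/3, 0, 2/5],
b = (4, -4/15, 4/3).
Solving gives a_0 = 2, a_1 = -2/5, a_2 = 0, so
  g(x) = 2 - 2*x/5.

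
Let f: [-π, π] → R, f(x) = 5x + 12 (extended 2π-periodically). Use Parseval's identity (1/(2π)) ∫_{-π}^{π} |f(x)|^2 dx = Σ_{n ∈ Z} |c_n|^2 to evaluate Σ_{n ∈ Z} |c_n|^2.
Σ |c_n|^2 = 25π^2/3 + 144

Expand and integrate term by term over [-π, π]:
  ∫ (5x)^2 dx = 25·(2π^3/3); ∫ 2·5·(12)·x dx = 0 (odd integrand); ∫ 12^2 dx = 144·2π.
So (1/(2π)) ∫_{-π}^{π} (5x + 12)^2 dx = 25π^2/3 + 144 = 25π^2/3 + 144.
Parseval ⇒ Σ |c_n|^2 = 25π^2/3 + 144.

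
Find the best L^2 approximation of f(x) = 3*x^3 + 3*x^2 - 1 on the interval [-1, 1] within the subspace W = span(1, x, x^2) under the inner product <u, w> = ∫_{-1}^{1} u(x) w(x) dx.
g(x) = 3*x^2 + 9*x/5 - 1

The best approximation g ∈ W is the orthogonal projection of f onto W. Writing g = a_0 + a_1 x + a_2 x^2, the coefficients solve the normal equations G · a = b where
  G_{ij} = <φ_i, φ_j> and b_i = <f, φ_i>, with φ_0 = 1, φ_1 = x, φ_2 = x^2.
G =
  [2, 0, 2/3]
  [0, 2/3, 0]
  [2/3, 0, 2/5],
b = (0, 6/5, 8/15).
Solving gives a_0 = -1, a_1 = 9/5, a_2 = 3, so
  g(x) = 3*x^2 + 9*x/5 - 1.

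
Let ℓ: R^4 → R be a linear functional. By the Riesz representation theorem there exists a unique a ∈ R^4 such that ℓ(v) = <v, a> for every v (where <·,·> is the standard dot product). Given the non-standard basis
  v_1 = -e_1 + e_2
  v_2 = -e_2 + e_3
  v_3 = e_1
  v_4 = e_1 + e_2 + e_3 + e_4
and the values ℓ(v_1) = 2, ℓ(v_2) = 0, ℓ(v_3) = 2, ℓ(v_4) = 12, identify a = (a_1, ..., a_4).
a = (2, 4, 4, 2)

Write a = (a_1, ..., a_4) in the standard basis. For each basis vector v_i, ℓ(v_i) = <v_i, a> is a linear equation in the a_j's. Collect the n equations into a matrix system V a = ℓ, where row i of V is v_i (expressed in the standard basis). Since V is invertible (lower-triangular with 1s on the diagonal, up to permutation), solve by back-substitution:
  V =
[[-1, 1, 0, 0],
 [0, -1, 1, 0],
 [1, 0, 0, 0],
 [1, 1, 1, 1]]
  V a = (2, 0, 2, 12)
Solving gives a = (2, 4, 4, 2).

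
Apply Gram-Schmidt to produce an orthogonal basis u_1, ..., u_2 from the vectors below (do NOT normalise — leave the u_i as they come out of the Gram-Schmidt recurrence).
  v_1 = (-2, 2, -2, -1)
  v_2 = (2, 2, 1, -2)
Orthogonal basis:
  u_1 = (-2, 2, -2, -1)
  u_2 = (2, 2, 1, -2)

Apply the Gram-Schmidt recurrence
  u_1 = v_1
  u_i = v_i − Σ_{j<i} ((v_i · u_j) / (u_j · u_j)) · u_j.

Step by step this gives:
  u_1 = (-2, 2, -2, -1)
  u_2 = (2, 2, 1, -2)

Orthogonality check:
  u_2 · u_1 = 0 (should be 0)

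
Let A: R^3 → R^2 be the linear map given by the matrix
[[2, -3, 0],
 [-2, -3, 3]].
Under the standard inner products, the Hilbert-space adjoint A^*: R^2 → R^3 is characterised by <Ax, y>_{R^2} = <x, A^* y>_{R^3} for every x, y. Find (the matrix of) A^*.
A^* = A^T =
[[2, -2],
 [-3, -3],
 [0, 3]]

For real matrices with standard dot products, the defining identity <Ax, y> = <x, A^* y> gives (Ax)^T y = x^T (A^*) y, i.e. x^T A^T y = x^T (A^*) y. Since this holds for all x, y, we must have A^* = A^T. Therefore
A^* =
[[2, -2],
 [-3, -3],
 [0, 3]].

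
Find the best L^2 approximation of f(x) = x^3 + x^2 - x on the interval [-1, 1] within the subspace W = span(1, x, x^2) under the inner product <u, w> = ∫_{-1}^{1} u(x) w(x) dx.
g(x) = x^2 - 2*x/5

The best approximation g ∈ W is the orthogonal projection of f onto W. Writing g = a_0 + a_1 x + a_2 x^2, the coefficients solve the normal equations G · a = b where
  G_{ij} = <φ_i, φ_j> and b_i = <f, φ_i>, with φ_0 = 1, φ_1 = x, φ_2 = x^2.
G =
  [2, 0, 2/3]
  [0, 2/3, 0]
  [2/3, 0, 2/5],
b = (2/3, -4/15, 2/5).
Solving gives a_0 = 0, a_1 = -2/5, a_2 = 1, so
  g(x) = x^2 - 2*x/5.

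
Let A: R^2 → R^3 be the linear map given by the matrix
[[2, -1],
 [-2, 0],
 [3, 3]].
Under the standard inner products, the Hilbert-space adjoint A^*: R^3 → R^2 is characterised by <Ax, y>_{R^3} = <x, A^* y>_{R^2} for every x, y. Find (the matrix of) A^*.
A^* = A^T =
[[2, -2, 3],
 [-1, 0, 3]]

For real matrices with standard dot products, the defining identity <Ax, y> = <x, A^* y> gives (Ax)^T y = x^T (A^*) y, i.e. x^T A^T y = x^T (A^*) y. Since this holds for all x, y, we must have A^* = A^T. Therefore
A^* =
[[2, -2, 3],
 [-1, 0, 3]].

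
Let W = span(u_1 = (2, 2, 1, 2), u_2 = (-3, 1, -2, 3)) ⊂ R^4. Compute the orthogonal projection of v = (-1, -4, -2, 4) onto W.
proj_W(v) = (-769/299, 11/299, -482/299, 401/299)

Set up U = [u_1 | ... | u_2] ∈ R^(4×2). The projector onto W = col(U) is P = U (U^T U)^(-1) U^T.
Compute U^T U =
  [13, 0]
  [0, 23],
and U^T v = (-4, 15).
Solve U^T U · c = U^T v for the coefficients: c = (-4/13, 15/23). The projection is proj_W(v) = U c.
Check: (v - proj_W(v)) · u_1 = 0  (should be 0).
Check: (v - proj_W(v)) · u_2 = 0  (should be 0).
Result: proj_W(v) = (-769/299, 11/299, -482/299, 401/299).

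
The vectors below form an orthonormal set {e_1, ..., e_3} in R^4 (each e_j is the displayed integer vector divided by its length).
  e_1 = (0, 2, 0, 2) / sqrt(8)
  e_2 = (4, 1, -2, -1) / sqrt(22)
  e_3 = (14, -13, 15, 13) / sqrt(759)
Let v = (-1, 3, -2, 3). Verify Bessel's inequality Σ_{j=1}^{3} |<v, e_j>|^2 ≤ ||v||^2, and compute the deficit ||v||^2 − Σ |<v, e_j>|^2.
Σ |<v, e_j>|^2 = 1418/69; ||v||^2 = 23; deficit = 169/69

Write each e_j = u_j / sqrt(<u_j, u_j>) where u_j is the displayed integer vector. Then <v, e_j> = <v, u_j> / sqrt(<u_j, u_j>), so |<v, e_j>|^2 = <v, u_j>^2 / <u_j, u_j>.
Coefficients: <v, e_1> = 12/sqrt(8), <v, e_2> = 0/sqrt(22), <v, e_3> = -44/sqrt(759).
Square and sum: Σ |<v, e_j>|^2 = 1418/69.
Compute ||v||^2 = v·v = 23.
Deficit = 23 − 1418/69 = 169/69 ≥ 0, confirming Bessel's inequality. (The deficit equals ||v − Σ <v,e_j> e_j||^2, the squared distance from v to span{e_j}.)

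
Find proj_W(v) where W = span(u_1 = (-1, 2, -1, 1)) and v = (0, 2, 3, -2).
proj_W(v) = (1/7, -2/7, 1/7, -1/7)

Set up U = [u_1 | ... | u_1] ∈ R^(4×1). The projector onto W = col(U) is P = U (U^T U)^(-1) U^T.
Compute U^T U =
  [7],
and U^T v = (-1).
Solve U^T U · c = U^T v for the coefficients: c = (-1/7). The projection is proj_W(v) = U c.
Check: (v - proj_W(v)) · u_1 = 0  (should be 0).
Result: proj_W(v) = (1/7, -2/7, 1/7, -1/7).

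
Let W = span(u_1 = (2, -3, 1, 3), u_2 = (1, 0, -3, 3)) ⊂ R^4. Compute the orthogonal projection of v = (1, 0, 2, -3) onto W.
proj_W(v) = (-248/373, -51/373, 863/373, -795/373)

Set up U = [u_1 | ... | u_2] ∈ R^(4×2). The projector onto W = col(U) is P = U (U^T U)^(-1) U^T.
Compute U^T U =
  [23, 8]
  [8, 19],
and U^T v = (-5, -14).
Solve U^T U · c = U^T v for the coefficients: c = (17/373, -282/373). The projection is proj_W(v) = U c.
Check: (v - proj_W(v)) · u_1 = 0  (should be 0).
Check: (v - proj_W(v)) · u_2 = 0  (should be 0).
Result: proj_W(v) = (-248/373, -51/373, 863/373, -795/373).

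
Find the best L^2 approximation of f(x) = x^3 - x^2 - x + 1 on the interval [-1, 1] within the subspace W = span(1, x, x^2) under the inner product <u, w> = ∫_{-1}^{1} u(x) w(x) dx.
g(x) = -x^2 - 2*x/5 + 1

The best approximation g ∈ W is the orthogonal projection of f onto W. Writing g = a_0 + a_1 x + a_2 x^2, the coefficients solve the normal equations G · a = b where
  G_{ij} = <φ_i, φ_j> and b_i = <f, φ_i>, with φ_0 = 1, φ_1 = x, φ_2 = x^2.
G =
  [2, 0, 2/3]
  [0, 2/3, 0]
  [2/3, 0, 2/5],
b = (4/3, -4/15, 4/15).
Solving gives a_0 = 1, a_1 = -2/5, a_2 = -1, so
  g(x) = -x^2 - 2*x/5 + 1.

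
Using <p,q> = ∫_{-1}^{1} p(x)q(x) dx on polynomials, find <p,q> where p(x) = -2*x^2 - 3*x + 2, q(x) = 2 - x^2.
<p,q> = 24/5

Expand the product: p(x)·q(x) = 2*x^4 + 3*x^3 - 6*x^2 - 6*x + 4.
∫_{-1}^{1} of each monomial x^k gives [2/(k+1) if k even, 0 if k odd]. Integrating term-by-term (or equivalently evaluating the antiderivative F(x) = 2*x^5/5 + 3*x^4/4 - 2*x^3 - 3*x^2 + 4*x at the endpoints):
  F(1) − F(−1) = 3/20 − (-93/20) = 24/5.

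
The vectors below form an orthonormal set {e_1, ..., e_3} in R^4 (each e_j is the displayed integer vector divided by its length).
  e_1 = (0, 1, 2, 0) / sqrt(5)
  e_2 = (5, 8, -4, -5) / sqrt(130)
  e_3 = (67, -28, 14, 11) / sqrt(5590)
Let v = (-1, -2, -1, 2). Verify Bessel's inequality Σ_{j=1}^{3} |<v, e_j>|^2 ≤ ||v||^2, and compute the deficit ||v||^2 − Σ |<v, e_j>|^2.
Σ |<v, e_j>|^2 = 1894/215; ||v||^2 = 10; deficit = 256/215

Write each e_j = u_j / sqrt(<u_j, u_j>) where u_j is the displayed integer vector. Then <v, e_j> = <v, u_j> / sqrt(<u_j, u_j>), so |<v, e_j>|^2 = <v, u_j>^2 / <u_j, u_j>.
Coefficients: <v, e_1> = -4/sqrt(5), <v, e_2> = -27/sqrt(130), <v, e_3> = -3/sqrt(5590).
Square and sum: Σ |<v, e_j>|^2 = 1894/215.
Compute ||v||^2 = v·v = 10.
Deficit = 10 − 1894/215 = 256/215 ≥ 0, confirming Bessel's inequality. (The deficit equals ||v − Σ <v,e_j> e_j||^2, the squared distance from v to span{e_j}.)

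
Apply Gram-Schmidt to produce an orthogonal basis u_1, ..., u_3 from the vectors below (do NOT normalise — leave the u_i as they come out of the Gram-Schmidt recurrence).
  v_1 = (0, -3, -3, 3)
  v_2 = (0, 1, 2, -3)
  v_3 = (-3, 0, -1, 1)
Orthogonal basis:
  u_1 = (0, -3, -3, 3)
  u_2 = (0, -1, 0, -1)
  u_3 = (-3, 1/6, -1/3, -1/6)

Apply the Gram-Schmidt recurrence
  u_1 = v_1
  u_i = v_i − Σ_{j<i} ((v_i · u_j) / (u_j · u_j)) · u_j.

Step by step this gives:
  u_1 = (0, -3, -3, 3)
  u_2 = (0, -1, 0, -1)
  u_3 = (-3, 1/6, -1/3, -1/6)

Orthogonality check:
  u_2 · u_1 = 0 (should be 0)
  u_3 · u_1 = 0 (should be 0)
  u_3 · u_2 = 0 (should be 0)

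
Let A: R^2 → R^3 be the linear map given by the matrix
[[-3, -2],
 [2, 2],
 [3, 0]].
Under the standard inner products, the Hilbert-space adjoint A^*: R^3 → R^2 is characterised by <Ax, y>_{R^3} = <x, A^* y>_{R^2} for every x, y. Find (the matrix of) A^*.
A^* = A^T =
[[-3, 2, 3],
 [-2, 2, 0]]

For real matrices with standard dot products, the defining identity <Ax, y> = <x, A^* y> gives (Ax)^T y = x^T (A^*) y, i.e. x^T A^T y = x^T (A^*) y. Since this holds for all x, y, we must have A^* = A^T. Therefore
A^* =
[[-3, 2, 3],
 [-2, 2, 0]].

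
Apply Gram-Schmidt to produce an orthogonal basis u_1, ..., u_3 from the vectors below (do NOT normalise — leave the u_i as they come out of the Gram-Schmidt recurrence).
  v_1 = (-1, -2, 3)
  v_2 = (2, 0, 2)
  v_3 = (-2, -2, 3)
Orthogonal basis:
  u_1 = (-1, -2, 3)
  u_2 = (16/7, 4/7, 8/7)
  u_3 = (-1/6, 1/3, 1/6)

Apply the Gram-Schmidt recurrence
  u_1 = v_1
  u_i = v_i − Σ_{j<i} ((v_i · u_j) / (u_j · u_j)) · u_j.

Step by step this gives:
  u_1 = (-1, -2, 3)
  u_2 = (16/7, 4/7, 8/7)
  u_3 = (-1/6, 1/3, 1/6)

Orthogonality check:
  u_2 · u_1 = 0 (should be 0)
  u_3 · u_1 = 0 (should be 0)
  u_3 · u_2 = 0 (should be 0)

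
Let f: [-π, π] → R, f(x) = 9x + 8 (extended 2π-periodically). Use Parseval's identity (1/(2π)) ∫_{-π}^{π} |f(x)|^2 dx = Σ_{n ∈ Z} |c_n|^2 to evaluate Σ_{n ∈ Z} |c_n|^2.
Σ |c_n|^2 = 27π^2 + 64

Expand and integrate term by term over [-π, π]:
  ∫ (9x)^2 dx = 81·(2π^3/3); ∫ 2·9·(8)·x dx = 0 (odd integrand); ∫ 8^2 dx = 64·2π.
So (1/(2π)) ∫_{-π}^{π} (9x + 8)^2 dx = 81π^2/3 + 64 = 27π^2 + 64.
Parseval ⇒ Σ |c_n|^2 = 27π^2 + 64.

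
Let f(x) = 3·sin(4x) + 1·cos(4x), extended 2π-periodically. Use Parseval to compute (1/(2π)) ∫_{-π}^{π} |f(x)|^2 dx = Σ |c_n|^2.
Σ |c_n|^2 = 5

Expand |f|^2 and use orthogonality of {sin(nx), cos(mx)} on [-π, π]:
  ∫_{-π}^{π} sin(nx)^2 dx = π, ∫ cos(mx)^2 dx = π, and cross terms integrate to 0.
So ∫_{-π}^{π} f(x)^2 dx = 3^2 · π + 1^2 · π = (9 + 1)π.
Divide by 2π: (9 + 1)/2 = 5.
By Parseval, this equals Σ |c_n|^2.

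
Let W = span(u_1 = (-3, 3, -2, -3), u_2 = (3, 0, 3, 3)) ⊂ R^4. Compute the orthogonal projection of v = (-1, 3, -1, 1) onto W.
proj_W(v) = (-18/29, 75/29, 7/29, -18/29)

Set up U = [u_1 | ... | u_2] ∈ R^(4×2). The projector onto W = col(U) is P = U (U^T U)^(-1) U^T.
Compute U^T U =
  [31, -24]
  [-24, 27],
and U^T v = (11, -3).
Solve U^T U · c = U^T v for the coefficients: c = (25/29, 19/29). The projection is proj_W(v) = U c.
Check: (v - proj_W(v)) · u_1 = 0  (should be 0).
Check: (v - proj_W(v)) · u_2 = 0  (should be 0).
Result: proj_W(v) = (-18/29, 75/29, 7/29, -18/29).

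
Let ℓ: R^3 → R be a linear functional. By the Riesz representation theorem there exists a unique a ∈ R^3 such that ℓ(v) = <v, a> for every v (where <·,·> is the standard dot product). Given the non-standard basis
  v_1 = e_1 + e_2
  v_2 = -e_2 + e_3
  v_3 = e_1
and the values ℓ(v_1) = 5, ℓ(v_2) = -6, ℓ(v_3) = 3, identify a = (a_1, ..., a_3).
a = (3, 2, -4)

Write a = (a_1, ..., a_3) in the standard basis. For each basis vector v_i, ℓ(v_i) = <v_i, a> is a linear equation in the a_j's. Collect the n equations into a matrix system V a = ℓ, where row i of V is v_i (expressed in the standard basis). Since V is invertible (lower-triangular with 1s on the diagonal, up to permutation), solve by back-substitution:
  V =
[[1, 1, 0],
 [0, -1, 1],
 [1, 0, 0]]
  V a = (5, -6, 3)
Solving gives a = (3, 2, -4).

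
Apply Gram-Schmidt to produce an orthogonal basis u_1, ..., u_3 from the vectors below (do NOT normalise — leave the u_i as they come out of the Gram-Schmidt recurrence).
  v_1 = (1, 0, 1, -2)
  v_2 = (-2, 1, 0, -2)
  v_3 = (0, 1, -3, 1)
Orthogonal basis:
  u_1 = (1, 0, 1, -2)
  u_2 = (-7/3, 1, -1/3, -4/3)
  u_3 = (51/50, 23/25, -107/50, -14/25)

Apply the Gram-Schmidt recurrence
  u_1 = v_1
  u_i = v_i − Σ_{j<i} ((v_i · u_j) / (u_j · u_j)) · u_j.

Step by step this gives:
  u_1 = (1, 0, 1, -2)
  u_2 = (-7/3, 1, -1/3, -4/3)
  u_3 = (51/50, 23/25, -107/50, -14/25)

Orthogonality check:
  u_2 · u_1 = 0 (should be 0)
  u_3 · u_1 = 0 (should be 0)
  u_3 · u_2 = 0 (should be 0)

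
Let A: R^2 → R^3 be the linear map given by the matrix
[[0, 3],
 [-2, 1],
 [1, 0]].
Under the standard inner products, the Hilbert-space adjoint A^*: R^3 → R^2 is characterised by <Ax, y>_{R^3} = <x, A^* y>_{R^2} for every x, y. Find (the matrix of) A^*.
A^* = A^T =
[[0, -2, 1],
 [3, 1, 0]]

For real matrices with standard dot products, the defining identity <Ax, y> = <x, A^* y> gives (Ax)^T y = x^T (A^*) y, i.e. x^T A^T y = x^T (A^*) y. Since this holds for all x, y, we must have A^* = A^T. Therefore
A^* =
[[0, -2, 1],
 [3, 1, 0]].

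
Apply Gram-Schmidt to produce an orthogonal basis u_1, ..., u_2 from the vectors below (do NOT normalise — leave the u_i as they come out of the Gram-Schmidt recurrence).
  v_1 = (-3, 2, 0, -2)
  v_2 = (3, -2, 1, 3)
Orthogonal basis:
  u_1 = (-3, 2, 0, -2)
  u_2 = (-6/17, 4/17, 1, 13/17)

Apply the Gram-Schmidt recurrence
  u_1 = v_1
  u_i = v_i − Σ_{j<i} ((v_i · u_j) / (u_j · u_j)) · u_j.

Step by step this gives:
  u_1 = (-3, 2, 0, -2)
  u_2 = (-6/17, 4/17, 1, 13/17)

Orthogonality check:
  u_2 · u_1 = 0 (should be 0)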